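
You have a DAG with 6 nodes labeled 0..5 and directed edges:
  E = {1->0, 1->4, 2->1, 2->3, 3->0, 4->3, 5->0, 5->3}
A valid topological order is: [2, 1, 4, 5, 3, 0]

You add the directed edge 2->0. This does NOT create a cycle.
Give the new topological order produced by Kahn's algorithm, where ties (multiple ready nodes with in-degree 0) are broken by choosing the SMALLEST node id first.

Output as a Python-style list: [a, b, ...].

Old toposort: [2, 1, 4, 5, 3, 0]
Added edge: 2->0
Position of 2 (0) < position of 0 (5). Old order still valid.
Run Kahn's algorithm (break ties by smallest node id):
  initial in-degrees: [4, 1, 0, 3, 1, 0]
  ready (indeg=0): [2, 5]
  pop 2: indeg[0]->3; indeg[1]->0; indeg[3]->2 | ready=[1, 5] | order so far=[2]
  pop 1: indeg[0]->2; indeg[4]->0 | ready=[4, 5] | order so far=[2, 1]
  pop 4: indeg[3]->1 | ready=[5] | order so far=[2, 1, 4]
  pop 5: indeg[0]->1; indeg[3]->0 | ready=[3] | order so far=[2, 1, 4, 5]
  pop 3: indeg[0]->0 | ready=[0] | order so far=[2, 1, 4, 5, 3]
  pop 0: no out-edges | ready=[] | order so far=[2, 1, 4, 5, 3, 0]
  Result: [2, 1, 4, 5, 3, 0]

Answer: [2, 1, 4, 5, 3, 0]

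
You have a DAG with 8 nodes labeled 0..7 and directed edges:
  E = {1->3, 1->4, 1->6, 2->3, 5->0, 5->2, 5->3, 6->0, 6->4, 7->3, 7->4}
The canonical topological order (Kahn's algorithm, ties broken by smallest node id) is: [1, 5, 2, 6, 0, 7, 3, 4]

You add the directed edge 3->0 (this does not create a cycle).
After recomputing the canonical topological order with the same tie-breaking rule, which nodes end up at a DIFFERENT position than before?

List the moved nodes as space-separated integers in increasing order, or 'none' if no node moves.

Old toposort: [1, 5, 2, 6, 0, 7, 3, 4]
Added edge 3->0
Recompute Kahn (smallest-id tiebreak):
  initial in-degrees: [3, 0, 1, 4, 3, 0, 1, 0]
  ready (indeg=0): [1, 5, 7]
  pop 1: indeg[3]->3; indeg[4]->2; indeg[6]->0 | ready=[5, 6, 7] | order so far=[1]
  pop 5: indeg[0]->2; indeg[2]->0; indeg[3]->2 | ready=[2, 6, 7] | order so far=[1, 5]
  pop 2: indeg[3]->1 | ready=[6, 7] | order so far=[1, 5, 2]
  pop 6: indeg[0]->1; indeg[4]->1 | ready=[7] | order so far=[1, 5, 2, 6]
  pop 7: indeg[3]->0; indeg[4]->0 | ready=[3, 4] | order so far=[1, 5, 2, 6, 7]
  pop 3: indeg[0]->0 | ready=[0, 4] | order so far=[1, 5, 2, 6, 7, 3]
  pop 0: no out-edges | ready=[4] | order so far=[1, 5, 2, 6, 7, 3, 0]
  pop 4: no out-edges | ready=[] | order so far=[1, 5, 2, 6, 7, 3, 0, 4]
New canonical toposort: [1, 5, 2, 6, 7, 3, 0, 4]
Compare positions:
  Node 0: index 4 -> 6 (moved)
  Node 1: index 0 -> 0 (same)
  Node 2: index 2 -> 2 (same)
  Node 3: index 6 -> 5 (moved)
  Node 4: index 7 -> 7 (same)
  Node 5: index 1 -> 1 (same)
  Node 6: index 3 -> 3 (same)
  Node 7: index 5 -> 4 (moved)
Nodes that changed position: 0 3 7

Answer: 0 3 7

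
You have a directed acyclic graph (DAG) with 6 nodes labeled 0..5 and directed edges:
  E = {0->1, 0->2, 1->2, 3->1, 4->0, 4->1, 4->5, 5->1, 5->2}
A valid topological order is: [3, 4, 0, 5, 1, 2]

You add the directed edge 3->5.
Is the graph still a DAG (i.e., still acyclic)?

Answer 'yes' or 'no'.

Answer: yes

Derivation:
Given toposort: [3, 4, 0, 5, 1, 2]
Position of 3: index 0; position of 5: index 3
New edge 3->5: forward
Forward edge: respects the existing order. Still a DAG, same toposort still valid.
Still a DAG? yes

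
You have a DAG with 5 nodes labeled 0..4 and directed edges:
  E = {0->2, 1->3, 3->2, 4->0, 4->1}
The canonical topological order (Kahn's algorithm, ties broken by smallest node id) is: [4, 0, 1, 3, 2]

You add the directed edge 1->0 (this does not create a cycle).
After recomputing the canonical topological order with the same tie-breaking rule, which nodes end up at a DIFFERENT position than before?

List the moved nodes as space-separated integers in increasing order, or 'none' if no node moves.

Answer: 0 1

Derivation:
Old toposort: [4, 0, 1, 3, 2]
Added edge 1->0
Recompute Kahn (smallest-id tiebreak):
  initial in-degrees: [2, 1, 2, 1, 0]
  ready (indeg=0): [4]
  pop 4: indeg[0]->1; indeg[1]->0 | ready=[1] | order so far=[4]
  pop 1: indeg[0]->0; indeg[3]->0 | ready=[0, 3] | order so far=[4, 1]
  pop 0: indeg[2]->1 | ready=[3] | order so far=[4, 1, 0]
  pop 3: indeg[2]->0 | ready=[2] | order so far=[4, 1, 0, 3]
  pop 2: no out-edges | ready=[] | order so far=[4, 1, 0, 3, 2]
New canonical toposort: [4, 1, 0, 3, 2]
Compare positions:
  Node 0: index 1 -> 2 (moved)
  Node 1: index 2 -> 1 (moved)
  Node 2: index 4 -> 4 (same)
  Node 3: index 3 -> 3 (same)
  Node 4: index 0 -> 0 (same)
Nodes that changed position: 0 1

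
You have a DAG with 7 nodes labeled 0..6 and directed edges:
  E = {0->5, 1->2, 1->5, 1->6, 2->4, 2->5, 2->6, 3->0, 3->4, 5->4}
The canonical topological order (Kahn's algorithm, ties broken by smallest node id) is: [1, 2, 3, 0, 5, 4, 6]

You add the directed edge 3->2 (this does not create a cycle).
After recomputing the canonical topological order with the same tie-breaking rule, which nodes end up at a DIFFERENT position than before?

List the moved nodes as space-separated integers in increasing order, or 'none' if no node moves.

Answer: 0 2 3

Derivation:
Old toposort: [1, 2, 3, 0, 5, 4, 6]
Added edge 3->2
Recompute Kahn (smallest-id tiebreak):
  initial in-degrees: [1, 0, 2, 0, 3, 3, 2]
  ready (indeg=0): [1, 3]
  pop 1: indeg[2]->1; indeg[5]->2; indeg[6]->1 | ready=[3] | order so far=[1]
  pop 3: indeg[0]->0; indeg[2]->0; indeg[4]->2 | ready=[0, 2] | order so far=[1, 3]
  pop 0: indeg[5]->1 | ready=[2] | order so far=[1, 3, 0]
  pop 2: indeg[4]->1; indeg[5]->0; indeg[6]->0 | ready=[5, 6] | order so far=[1, 3, 0, 2]
  pop 5: indeg[4]->0 | ready=[4, 6] | order so far=[1, 3, 0, 2, 5]
  pop 4: no out-edges | ready=[6] | order so far=[1, 3, 0, 2, 5, 4]
  pop 6: no out-edges | ready=[] | order so far=[1, 3, 0, 2, 5, 4, 6]
New canonical toposort: [1, 3, 0, 2, 5, 4, 6]
Compare positions:
  Node 0: index 3 -> 2 (moved)
  Node 1: index 0 -> 0 (same)
  Node 2: index 1 -> 3 (moved)
  Node 3: index 2 -> 1 (moved)
  Node 4: index 5 -> 5 (same)
  Node 5: index 4 -> 4 (same)
  Node 6: index 6 -> 6 (same)
Nodes that changed position: 0 2 3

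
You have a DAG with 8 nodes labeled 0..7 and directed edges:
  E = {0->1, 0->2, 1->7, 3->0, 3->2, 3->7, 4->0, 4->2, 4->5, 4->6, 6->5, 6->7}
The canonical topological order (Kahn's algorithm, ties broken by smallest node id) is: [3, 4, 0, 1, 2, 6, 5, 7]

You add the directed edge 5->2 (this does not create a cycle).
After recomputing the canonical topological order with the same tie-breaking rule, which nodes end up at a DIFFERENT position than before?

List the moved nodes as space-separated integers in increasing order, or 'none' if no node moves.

Old toposort: [3, 4, 0, 1, 2, 6, 5, 7]
Added edge 5->2
Recompute Kahn (smallest-id tiebreak):
  initial in-degrees: [2, 1, 4, 0, 0, 2, 1, 3]
  ready (indeg=0): [3, 4]
  pop 3: indeg[0]->1; indeg[2]->3; indeg[7]->2 | ready=[4] | order so far=[3]
  pop 4: indeg[0]->0; indeg[2]->2; indeg[5]->1; indeg[6]->0 | ready=[0, 6] | order so far=[3, 4]
  pop 0: indeg[1]->0; indeg[2]->1 | ready=[1, 6] | order so far=[3, 4, 0]
  pop 1: indeg[7]->1 | ready=[6] | order so far=[3, 4, 0, 1]
  pop 6: indeg[5]->0; indeg[7]->0 | ready=[5, 7] | order so far=[3, 4, 0, 1, 6]
  pop 5: indeg[2]->0 | ready=[2, 7] | order so far=[3, 4, 0, 1, 6, 5]
  pop 2: no out-edges | ready=[7] | order so far=[3, 4, 0, 1, 6, 5, 2]
  pop 7: no out-edges | ready=[] | order so far=[3, 4, 0, 1, 6, 5, 2, 7]
New canonical toposort: [3, 4, 0, 1, 6, 5, 2, 7]
Compare positions:
  Node 0: index 2 -> 2 (same)
  Node 1: index 3 -> 3 (same)
  Node 2: index 4 -> 6 (moved)
  Node 3: index 0 -> 0 (same)
  Node 4: index 1 -> 1 (same)
  Node 5: index 6 -> 5 (moved)
  Node 6: index 5 -> 4 (moved)
  Node 7: index 7 -> 7 (same)
Nodes that changed position: 2 5 6

Answer: 2 5 6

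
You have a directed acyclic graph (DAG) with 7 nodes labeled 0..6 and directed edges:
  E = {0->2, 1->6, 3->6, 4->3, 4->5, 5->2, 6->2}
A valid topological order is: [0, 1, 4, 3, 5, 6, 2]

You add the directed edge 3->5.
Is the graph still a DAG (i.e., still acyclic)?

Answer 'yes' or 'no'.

Given toposort: [0, 1, 4, 3, 5, 6, 2]
Position of 3: index 3; position of 5: index 4
New edge 3->5: forward
Forward edge: respects the existing order. Still a DAG, same toposort still valid.
Still a DAG? yes

Answer: yes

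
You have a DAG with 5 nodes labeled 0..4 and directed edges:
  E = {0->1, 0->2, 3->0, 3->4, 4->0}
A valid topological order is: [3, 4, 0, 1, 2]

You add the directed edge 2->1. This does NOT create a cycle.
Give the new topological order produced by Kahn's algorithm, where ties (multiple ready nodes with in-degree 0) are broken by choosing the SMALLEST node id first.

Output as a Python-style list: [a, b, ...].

Old toposort: [3, 4, 0, 1, 2]
Added edge: 2->1
Position of 2 (4) > position of 1 (3). Must reorder: 2 must now come before 1.
Run Kahn's algorithm (break ties by smallest node id):
  initial in-degrees: [2, 2, 1, 0, 1]
  ready (indeg=0): [3]
  pop 3: indeg[0]->1; indeg[4]->0 | ready=[4] | order so far=[3]
  pop 4: indeg[0]->0 | ready=[0] | order so far=[3, 4]
  pop 0: indeg[1]->1; indeg[2]->0 | ready=[2] | order so far=[3, 4, 0]
  pop 2: indeg[1]->0 | ready=[1] | order so far=[3, 4, 0, 2]
  pop 1: no out-edges | ready=[] | order so far=[3, 4, 0, 2, 1]
  Result: [3, 4, 0, 2, 1]

Answer: [3, 4, 0, 2, 1]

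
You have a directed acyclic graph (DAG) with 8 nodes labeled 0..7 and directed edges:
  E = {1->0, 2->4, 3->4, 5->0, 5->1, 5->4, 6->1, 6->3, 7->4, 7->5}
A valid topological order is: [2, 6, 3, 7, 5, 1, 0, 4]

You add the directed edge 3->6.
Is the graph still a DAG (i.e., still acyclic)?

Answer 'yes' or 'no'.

Answer: no

Derivation:
Given toposort: [2, 6, 3, 7, 5, 1, 0, 4]
Position of 3: index 2; position of 6: index 1
New edge 3->6: backward (u after v in old order)
Backward edge: old toposort is now invalid. Check if this creates a cycle.
Does 6 already reach 3? Reachable from 6: [0, 1, 3, 4, 6]. YES -> cycle!
Still a DAG? no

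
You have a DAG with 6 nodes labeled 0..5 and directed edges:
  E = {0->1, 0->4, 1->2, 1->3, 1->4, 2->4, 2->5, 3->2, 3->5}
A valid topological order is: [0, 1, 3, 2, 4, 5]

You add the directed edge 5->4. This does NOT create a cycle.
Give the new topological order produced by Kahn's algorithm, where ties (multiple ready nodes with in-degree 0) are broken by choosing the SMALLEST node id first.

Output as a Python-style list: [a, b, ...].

Old toposort: [0, 1, 3, 2, 4, 5]
Added edge: 5->4
Position of 5 (5) > position of 4 (4). Must reorder: 5 must now come before 4.
Run Kahn's algorithm (break ties by smallest node id):
  initial in-degrees: [0, 1, 2, 1, 4, 2]
  ready (indeg=0): [0]
  pop 0: indeg[1]->0; indeg[4]->3 | ready=[1] | order so far=[0]
  pop 1: indeg[2]->1; indeg[3]->0; indeg[4]->2 | ready=[3] | order so far=[0, 1]
  pop 3: indeg[2]->0; indeg[5]->1 | ready=[2] | order so far=[0, 1, 3]
  pop 2: indeg[4]->1; indeg[5]->0 | ready=[5] | order so far=[0, 1, 3, 2]
  pop 5: indeg[4]->0 | ready=[4] | order so far=[0, 1, 3, 2, 5]
  pop 4: no out-edges | ready=[] | order so far=[0, 1, 3, 2, 5, 4]
  Result: [0, 1, 3, 2, 5, 4]

Answer: [0, 1, 3, 2, 5, 4]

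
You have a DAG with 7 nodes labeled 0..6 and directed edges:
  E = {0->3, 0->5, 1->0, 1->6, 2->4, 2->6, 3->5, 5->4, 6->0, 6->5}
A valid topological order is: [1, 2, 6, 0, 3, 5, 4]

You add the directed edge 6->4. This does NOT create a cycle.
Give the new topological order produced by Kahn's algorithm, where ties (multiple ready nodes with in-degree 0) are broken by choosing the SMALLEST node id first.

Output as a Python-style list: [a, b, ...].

Old toposort: [1, 2, 6, 0, 3, 5, 4]
Added edge: 6->4
Position of 6 (2) < position of 4 (6). Old order still valid.
Run Kahn's algorithm (break ties by smallest node id):
  initial in-degrees: [2, 0, 0, 1, 3, 3, 2]
  ready (indeg=0): [1, 2]
  pop 1: indeg[0]->1; indeg[6]->1 | ready=[2] | order so far=[1]
  pop 2: indeg[4]->2; indeg[6]->0 | ready=[6] | order so far=[1, 2]
  pop 6: indeg[0]->0; indeg[4]->1; indeg[5]->2 | ready=[0] | order so far=[1, 2, 6]
  pop 0: indeg[3]->0; indeg[5]->1 | ready=[3] | order so far=[1, 2, 6, 0]
  pop 3: indeg[5]->0 | ready=[5] | order so far=[1, 2, 6, 0, 3]
  pop 5: indeg[4]->0 | ready=[4] | order so far=[1, 2, 6, 0, 3, 5]
  pop 4: no out-edges | ready=[] | order so far=[1, 2, 6, 0, 3, 5, 4]
  Result: [1, 2, 6, 0, 3, 5, 4]

Answer: [1, 2, 6, 0, 3, 5, 4]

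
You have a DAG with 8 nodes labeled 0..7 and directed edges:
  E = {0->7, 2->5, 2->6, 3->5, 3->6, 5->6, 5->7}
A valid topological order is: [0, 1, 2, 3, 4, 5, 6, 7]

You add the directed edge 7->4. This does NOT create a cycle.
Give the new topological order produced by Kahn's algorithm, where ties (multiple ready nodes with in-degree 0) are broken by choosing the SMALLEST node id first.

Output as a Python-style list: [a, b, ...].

Answer: [0, 1, 2, 3, 5, 6, 7, 4]

Derivation:
Old toposort: [0, 1, 2, 3, 4, 5, 6, 7]
Added edge: 7->4
Position of 7 (7) > position of 4 (4). Must reorder: 7 must now come before 4.
Run Kahn's algorithm (break ties by smallest node id):
  initial in-degrees: [0, 0, 0, 0, 1, 2, 3, 2]
  ready (indeg=0): [0, 1, 2, 3]
  pop 0: indeg[7]->1 | ready=[1, 2, 3] | order so far=[0]
  pop 1: no out-edges | ready=[2, 3] | order so far=[0, 1]
  pop 2: indeg[5]->1; indeg[6]->2 | ready=[3] | order so far=[0, 1, 2]
  pop 3: indeg[5]->0; indeg[6]->1 | ready=[5] | order so far=[0, 1, 2, 3]
  pop 5: indeg[6]->0; indeg[7]->0 | ready=[6, 7] | order so far=[0, 1, 2, 3, 5]
  pop 6: no out-edges | ready=[7] | order so far=[0, 1, 2, 3, 5, 6]
  pop 7: indeg[4]->0 | ready=[4] | order so far=[0, 1, 2, 3, 5, 6, 7]
  pop 4: no out-edges | ready=[] | order so far=[0, 1, 2, 3, 5, 6, 7, 4]
  Result: [0, 1, 2, 3, 5, 6, 7, 4]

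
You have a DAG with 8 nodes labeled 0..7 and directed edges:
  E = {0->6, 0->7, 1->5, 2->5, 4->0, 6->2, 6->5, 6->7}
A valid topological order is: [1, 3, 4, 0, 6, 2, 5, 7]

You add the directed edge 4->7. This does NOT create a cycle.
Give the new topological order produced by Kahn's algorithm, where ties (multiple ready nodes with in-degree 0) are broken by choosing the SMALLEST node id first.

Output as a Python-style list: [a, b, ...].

Old toposort: [1, 3, 4, 0, 6, 2, 5, 7]
Added edge: 4->7
Position of 4 (2) < position of 7 (7). Old order still valid.
Run Kahn's algorithm (break ties by smallest node id):
  initial in-degrees: [1, 0, 1, 0, 0, 3, 1, 3]
  ready (indeg=0): [1, 3, 4]
  pop 1: indeg[5]->2 | ready=[3, 4] | order so far=[1]
  pop 3: no out-edges | ready=[4] | order so far=[1, 3]
  pop 4: indeg[0]->0; indeg[7]->2 | ready=[0] | order so far=[1, 3, 4]
  pop 0: indeg[6]->0; indeg[7]->1 | ready=[6] | order so far=[1, 3, 4, 0]
  pop 6: indeg[2]->0; indeg[5]->1; indeg[7]->0 | ready=[2, 7] | order so far=[1, 3, 4, 0, 6]
  pop 2: indeg[5]->0 | ready=[5, 7] | order so far=[1, 3, 4, 0, 6, 2]
  pop 5: no out-edges | ready=[7] | order so far=[1, 3, 4, 0, 6, 2, 5]
  pop 7: no out-edges | ready=[] | order so far=[1, 3, 4, 0, 6, 2, 5, 7]
  Result: [1, 3, 4, 0, 6, 2, 5, 7]

Answer: [1, 3, 4, 0, 6, 2, 5, 7]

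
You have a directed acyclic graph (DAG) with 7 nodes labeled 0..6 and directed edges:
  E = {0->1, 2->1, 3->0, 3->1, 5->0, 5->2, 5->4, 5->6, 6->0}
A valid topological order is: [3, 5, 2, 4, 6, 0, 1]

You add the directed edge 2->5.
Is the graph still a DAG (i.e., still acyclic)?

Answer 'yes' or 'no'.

Answer: no

Derivation:
Given toposort: [3, 5, 2, 4, 6, 0, 1]
Position of 2: index 2; position of 5: index 1
New edge 2->5: backward (u after v in old order)
Backward edge: old toposort is now invalid. Check if this creates a cycle.
Does 5 already reach 2? Reachable from 5: [0, 1, 2, 4, 5, 6]. YES -> cycle!
Still a DAG? no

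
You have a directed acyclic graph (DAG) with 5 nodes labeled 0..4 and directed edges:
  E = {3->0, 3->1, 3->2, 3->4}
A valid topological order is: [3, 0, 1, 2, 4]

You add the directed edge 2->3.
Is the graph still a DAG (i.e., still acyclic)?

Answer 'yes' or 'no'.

Answer: no

Derivation:
Given toposort: [3, 0, 1, 2, 4]
Position of 2: index 3; position of 3: index 0
New edge 2->3: backward (u after v in old order)
Backward edge: old toposort is now invalid. Check if this creates a cycle.
Does 3 already reach 2? Reachable from 3: [0, 1, 2, 3, 4]. YES -> cycle!
Still a DAG? no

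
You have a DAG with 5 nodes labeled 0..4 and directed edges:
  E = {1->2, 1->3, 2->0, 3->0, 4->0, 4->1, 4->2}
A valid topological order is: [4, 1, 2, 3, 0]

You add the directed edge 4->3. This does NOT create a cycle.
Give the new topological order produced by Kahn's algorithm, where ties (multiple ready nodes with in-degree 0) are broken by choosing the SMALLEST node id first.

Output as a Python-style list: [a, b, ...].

Answer: [4, 1, 2, 3, 0]

Derivation:
Old toposort: [4, 1, 2, 3, 0]
Added edge: 4->3
Position of 4 (0) < position of 3 (3). Old order still valid.
Run Kahn's algorithm (break ties by smallest node id):
  initial in-degrees: [3, 1, 2, 2, 0]
  ready (indeg=0): [4]
  pop 4: indeg[0]->2; indeg[1]->0; indeg[2]->1; indeg[3]->1 | ready=[1] | order so far=[4]
  pop 1: indeg[2]->0; indeg[3]->0 | ready=[2, 3] | order so far=[4, 1]
  pop 2: indeg[0]->1 | ready=[3] | order so far=[4, 1, 2]
  pop 3: indeg[0]->0 | ready=[0] | order so far=[4, 1, 2, 3]
  pop 0: no out-edges | ready=[] | order so far=[4, 1, 2, 3, 0]
  Result: [4, 1, 2, 3, 0]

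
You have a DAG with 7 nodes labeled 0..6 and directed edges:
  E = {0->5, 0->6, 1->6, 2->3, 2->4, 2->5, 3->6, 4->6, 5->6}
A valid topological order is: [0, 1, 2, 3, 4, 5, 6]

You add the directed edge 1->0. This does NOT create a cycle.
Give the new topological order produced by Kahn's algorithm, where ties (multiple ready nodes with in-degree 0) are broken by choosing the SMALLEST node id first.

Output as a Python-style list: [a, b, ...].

Old toposort: [0, 1, 2, 3, 4, 5, 6]
Added edge: 1->0
Position of 1 (1) > position of 0 (0). Must reorder: 1 must now come before 0.
Run Kahn's algorithm (break ties by smallest node id):
  initial in-degrees: [1, 0, 0, 1, 1, 2, 5]
  ready (indeg=0): [1, 2]
  pop 1: indeg[0]->0; indeg[6]->4 | ready=[0, 2] | order so far=[1]
  pop 0: indeg[5]->1; indeg[6]->3 | ready=[2] | order so far=[1, 0]
  pop 2: indeg[3]->0; indeg[4]->0; indeg[5]->0 | ready=[3, 4, 5] | order so far=[1, 0, 2]
  pop 3: indeg[6]->2 | ready=[4, 5] | order so far=[1, 0, 2, 3]
  pop 4: indeg[6]->1 | ready=[5] | order so far=[1, 0, 2, 3, 4]
  pop 5: indeg[6]->0 | ready=[6] | order so far=[1, 0, 2, 3, 4, 5]
  pop 6: no out-edges | ready=[] | order so far=[1, 0, 2, 3, 4, 5, 6]
  Result: [1, 0, 2, 3, 4, 5, 6]

Answer: [1, 0, 2, 3, 4, 5, 6]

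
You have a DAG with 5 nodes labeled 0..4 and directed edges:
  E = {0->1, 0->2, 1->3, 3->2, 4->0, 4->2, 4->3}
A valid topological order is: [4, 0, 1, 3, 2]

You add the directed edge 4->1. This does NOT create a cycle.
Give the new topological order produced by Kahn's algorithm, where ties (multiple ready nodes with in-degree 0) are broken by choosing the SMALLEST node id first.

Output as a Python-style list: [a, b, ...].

Old toposort: [4, 0, 1, 3, 2]
Added edge: 4->1
Position of 4 (0) < position of 1 (2). Old order still valid.
Run Kahn's algorithm (break ties by smallest node id):
  initial in-degrees: [1, 2, 3, 2, 0]
  ready (indeg=0): [4]
  pop 4: indeg[0]->0; indeg[1]->1; indeg[2]->2; indeg[3]->1 | ready=[0] | order so far=[4]
  pop 0: indeg[1]->0; indeg[2]->1 | ready=[1] | order so far=[4, 0]
  pop 1: indeg[3]->0 | ready=[3] | order so far=[4, 0, 1]
  pop 3: indeg[2]->0 | ready=[2] | order so far=[4, 0, 1, 3]
  pop 2: no out-edges | ready=[] | order so far=[4, 0, 1, 3, 2]
  Result: [4, 0, 1, 3, 2]

Answer: [4, 0, 1, 3, 2]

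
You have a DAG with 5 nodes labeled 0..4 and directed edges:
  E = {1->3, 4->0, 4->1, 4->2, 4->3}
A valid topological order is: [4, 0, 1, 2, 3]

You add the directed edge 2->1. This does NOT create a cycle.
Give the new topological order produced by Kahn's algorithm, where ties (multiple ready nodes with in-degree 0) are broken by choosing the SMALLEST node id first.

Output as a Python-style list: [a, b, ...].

Answer: [4, 0, 2, 1, 3]

Derivation:
Old toposort: [4, 0, 1, 2, 3]
Added edge: 2->1
Position of 2 (3) > position of 1 (2). Must reorder: 2 must now come before 1.
Run Kahn's algorithm (break ties by smallest node id):
  initial in-degrees: [1, 2, 1, 2, 0]
  ready (indeg=0): [4]
  pop 4: indeg[0]->0; indeg[1]->1; indeg[2]->0; indeg[3]->1 | ready=[0, 2] | order so far=[4]
  pop 0: no out-edges | ready=[2] | order so far=[4, 0]
  pop 2: indeg[1]->0 | ready=[1] | order so far=[4, 0, 2]
  pop 1: indeg[3]->0 | ready=[3] | order so far=[4, 0, 2, 1]
  pop 3: no out-edges | ready=[] | order so far=[4, 0, 2, 1, 3]
  Result: [4, 0, 2, 1, 3]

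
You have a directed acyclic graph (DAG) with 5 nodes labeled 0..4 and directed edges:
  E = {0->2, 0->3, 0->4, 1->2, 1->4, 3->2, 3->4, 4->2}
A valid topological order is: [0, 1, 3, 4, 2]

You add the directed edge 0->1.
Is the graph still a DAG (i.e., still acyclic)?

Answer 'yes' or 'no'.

Answer: yes

Derivation:
Given toposort: [0, 1, 3, 4, 2]
Position of 0: index 0; position of 1: index 1
New edge 0->1: forward
Forward edge: respects the existing order. Still a DAG, same toposort still valid.
Still a DAG? yes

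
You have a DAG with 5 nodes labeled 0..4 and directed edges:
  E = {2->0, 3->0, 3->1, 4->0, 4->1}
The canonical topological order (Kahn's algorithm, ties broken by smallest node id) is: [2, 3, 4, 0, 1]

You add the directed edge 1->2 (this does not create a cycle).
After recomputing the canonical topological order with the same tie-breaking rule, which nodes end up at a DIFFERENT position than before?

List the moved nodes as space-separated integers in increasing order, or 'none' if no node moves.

Answer: 0 1 2 3 4

Derivation:
Old toposort: [2, 3, 4, 0, 1]
Added edge 1->2
Recompute Kahn (smallest-id tiebreak):
  initial in-degrees: [3, 2, 1, 0, 0]
  ready (indeg=0): [3, 4]
  pop 3: indeg[0]->2; indeg[1]->1 | ready=[4] | order so far=[3]
  pop 4: indeg[0]->1; indeg[1]->0 | ready=[1] | order so far=[3, 4]
  pop 1: indeg[2]->0 | ready=[2] | order so far=[3, 4, 1]
  pop 2: indeg[0]->0 | ready=[0] | order so far=[3, 4, 1, 2]
  pop 0: no out-edges | ready=[] | order so far=[3, 4, 1, 2, 0]
New canonical toposort: [3, 4, 1, 2, 0]
Compare positions:
  Node 0: index 3 -> 4 (moved)
  Node 1: index 4 -> 2 (moved)
  Node 2: index 0 -> 3 (moved)
  Node 3: index 1 -> 0 (moved)
  Node 4: index 2 -> 1 (moved)
Nodes that changed position: 0 1 2 3 4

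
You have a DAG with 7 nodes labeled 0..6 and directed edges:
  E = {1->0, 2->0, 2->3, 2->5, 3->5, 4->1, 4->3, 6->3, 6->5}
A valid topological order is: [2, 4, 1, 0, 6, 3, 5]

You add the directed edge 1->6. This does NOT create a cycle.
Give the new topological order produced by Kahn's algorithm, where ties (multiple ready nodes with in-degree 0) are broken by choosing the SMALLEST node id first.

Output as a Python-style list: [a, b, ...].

Old toposort: [2, 4, 1, 0, 6, 3, 5]
Added edge: 1->6
Position of 1 (2) < position of 6 (4). Old order still valid.
Run Kahn's algorithm (break ties by smallest node id):
  initial in-degrees: [2, 1, 0, 3, 0, 3, 1]
  ready (indeg=0): [2, 4]
  pop 2: indeg[0]->1; indeg[3]->2; indeg[5]->2 | ready=[4] | order so far=[2]
  pop 4: indeg[1]->0; indeg[3]->1 | ready=[1] | order so far=[2, 4]
  pop 1: indeg[0]->0; indeg[6]->0 | ready=[0, 6] | order so far=[2, 4, 1]
  pop 0: no out-edges | ready=[6] | order so far=[2, 4, 1, 0]
  pop 6: indeg[3]->0; indeg[5]->1 | ready=[3] | order so far=[2, 4, 1, 0, 6]
  pop 3: indeg[5]->0 | ready=[5] | order so far=[2, 4, 1, 0, 6, 3]
  pop 5: no out-edges | ready=[] | order so far=[2, 4, 1, 0, 6, 3, 5]
  Result: [2, 4, 1, 0, 6, 3, 5]

Answer: [2, 4, 1, 0, 6, 3, 5]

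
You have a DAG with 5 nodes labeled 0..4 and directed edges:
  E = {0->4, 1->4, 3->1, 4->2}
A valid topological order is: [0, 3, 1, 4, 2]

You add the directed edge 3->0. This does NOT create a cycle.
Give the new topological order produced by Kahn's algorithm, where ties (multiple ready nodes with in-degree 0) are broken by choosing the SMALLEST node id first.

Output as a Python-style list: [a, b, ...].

Answer: [3, 0, 1, 4, 2]

Derivation:
Old toposort: [0, 3, 1, 4, 2]
Added edge: 3->0
Position of 3 (1) > position of 0 (0). Must reorder: 3 must now come before 0.
Run Kahn's algorithm (break ties by smallest node id):
  initial in-degrees: [1, 1, 1, 0, 2]
  ready (indeg=0): [3]
  pop 3: indeg[0]->0; indeg[1]->0 | ready=[0, 1] | order so far=[3]
  pop 0: indeg[4]->1 | ready=[1] | order so far=[3, 0]
  pop 1: indeg[4]->0 | ready=[4] | order so far=[3, 0, 1]
  pop 4: indeg[2]->0 | ready=[2] | order so far=[3, 0, 1, 4]
  pop 2: no out-edges | ready=[] | order so far=[3, 0, 1, 4, 2]
  Result: [3, 0, 1, 4, 2]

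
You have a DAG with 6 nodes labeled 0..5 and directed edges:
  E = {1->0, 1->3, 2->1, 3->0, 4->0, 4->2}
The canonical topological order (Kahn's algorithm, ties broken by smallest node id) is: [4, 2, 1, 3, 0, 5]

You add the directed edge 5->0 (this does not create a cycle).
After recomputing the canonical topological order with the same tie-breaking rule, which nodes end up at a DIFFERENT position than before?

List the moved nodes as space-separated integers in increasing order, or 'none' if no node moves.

Answer: 0 5

Derivation:
Old toposort: [4, 2, 1, 3, 0, 5]
Added edge 5->0
Recompute Kahn (smallest-id tiebreak):
  initial in-degrees: [4, 1, 1, 1, 0, 0]
  ready (indeg=0): [4, 5]
  pop 4: indeg[0]->3; indeg[2]->0 | ready=[2, 5] | order so far=[4]
  pop 2: indeg[1]->0 | ready=[1, 5] | order so far=[4, 2]
  pop 1: indeg[0]->2; indeg[3]->0 | ready=[3, 5] | order so far=[4, 2, 1]
  pop 3: indeg[0]->1 | ready=[5] | order so far=[4, 2, 1, 3]
  pop 5: indeg[0]->0 | ready=[0] | order so far=[4, 2, 1, 3, 5]
  pop 0: no out-edges | ready=[] | order so far=[4, 2, 1, 3, 5, 0]
New canonical toposort: [4, 2, 1, 3, 5, 0]
Compare positions:
  Node 0: index 4 -> 5 (moved)
  Node 1: index 2 -> 2 (same)
  Node 2: index 1 -> 1 (same)
  Node 3: index 3 -> 3 (same)
  Node 4: index 0 -> 0 (same)
  Node 5: index 5 -> 4 (moved)
Nodes that changed position: 0 5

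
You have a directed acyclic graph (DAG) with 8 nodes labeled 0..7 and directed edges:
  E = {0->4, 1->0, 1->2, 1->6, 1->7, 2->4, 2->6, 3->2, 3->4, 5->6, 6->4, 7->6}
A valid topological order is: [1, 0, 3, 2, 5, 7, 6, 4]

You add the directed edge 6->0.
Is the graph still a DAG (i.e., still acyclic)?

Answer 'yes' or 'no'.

Given toposort: [1, 0, 3, 2, 5, 7, 6, 4]
Position of 6: index 6; position of 0: index 1
New edge 6->0: backward (u after v in old order)
Backward edge: old toposort is now invalid. Check if this creates a cycle.
Does 0 already reach 6? Reachable from 0: [0, 4]. NO -> still a DAG (reorder needed).
Still a DAG? yes

Answer: yes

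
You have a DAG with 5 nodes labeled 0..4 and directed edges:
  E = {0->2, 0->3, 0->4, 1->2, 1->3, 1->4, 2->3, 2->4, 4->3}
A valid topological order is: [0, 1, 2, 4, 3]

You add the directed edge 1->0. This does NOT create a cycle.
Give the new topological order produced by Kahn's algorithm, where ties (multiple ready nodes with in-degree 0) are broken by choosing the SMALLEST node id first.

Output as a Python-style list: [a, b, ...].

Old toposort: [0, 1, 2, 4, 3]
Added edge: 1->0
Position of 1 (1) > position of 0 (0). Must reorder: 1 must now come before 0.
Run Kahn's algorithm (break ties by smallest node id):
  initial in-degrees: [1, 0, 2, 4, 3]
  ready (indeg=0): [1]
  pop 1: indeg[0]->0; indeg[2]->1; indeg[3]->3; indeg[4]->2 | ready=[0] | order so far=[1]
  pop 0: indeg[2]->0; indeg[3]->2; indeg[4]->1 | ready=[2] | order so far=[1, 0]
  pop 2: indeg[3]->1; indeg[4]->0 | ready=[4] | order so far=[1, 0, 2]
  pop 4: indeg[3]->0 | ready=[3] | order so far=[1, 0, 2, 4]
  pop 3: no out-edges | ready=[] | order so far=[1, 0, 2, 4, 3]
  Result: [1, 0, 2, 4, 3]

Answer: [1, 0, 2, 4, 3]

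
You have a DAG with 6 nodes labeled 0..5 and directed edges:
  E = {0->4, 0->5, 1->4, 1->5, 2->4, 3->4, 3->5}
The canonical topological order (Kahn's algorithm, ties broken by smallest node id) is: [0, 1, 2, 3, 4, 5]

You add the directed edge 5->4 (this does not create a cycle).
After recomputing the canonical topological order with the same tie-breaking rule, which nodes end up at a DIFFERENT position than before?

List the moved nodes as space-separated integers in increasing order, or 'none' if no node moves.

Answer: 4 5

Derivation:
Old toposort: [0, 1, 2, 3, 4, 5]
Added edge 5->4
Recompute Kahn (smallest-id tiebreak):
  initial in-degrees: [0, 0, 0, 0, 5, 3]
  ready (indeg=0): [0, 1, 2, 3]
  pop 0: indeg[4]->4; indeg[5]->2 | ready=[1, 2, 3] | order so far=[0]
  pop 1: indeg[4]->3; indeg[5]->1 | ready=[2, 3] | order so far=[0, 1]
  pop 2: indeg[4]->2 | ready=[3] | order so far=[0, 1, 2]
  pop 3: indeg[4]->1; indeg[5]->0 | ready=[5] | order so far=[0, 1, 2, 3]
  pop 5: indeg[4]->0 | ready=[4] | order so far=[0, 1, 2, 3, 5]
  pop 4: no out-edges | ready=[] | order so far=[0, 1, 2, 3, 5, 4]
New canonical toposort: [0, 1, 2, 3, 5, 4]
Compare positions:
  Node 0: index 0 -> 0 (same)
  Node 1: index 1 -> 1 (same)
  Node 2: index 2 -> 2 (same)
  Node 3: index 3 -> 3 (same)
  Node 4: index 4 -> 5 (moved)
  Node 5: index 5 -> 4 (moved)
Nodes that changed position: 4 5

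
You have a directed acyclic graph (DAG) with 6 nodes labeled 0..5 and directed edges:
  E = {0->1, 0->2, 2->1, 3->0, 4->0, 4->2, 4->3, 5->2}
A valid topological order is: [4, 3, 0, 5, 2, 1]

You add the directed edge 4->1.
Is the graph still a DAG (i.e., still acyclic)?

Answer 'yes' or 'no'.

Given toposort: [4, 3, 0, 5, 2, 1]
Position of 4: index 0; position of 1: index 5
New edge 4->1: forward
Forward edge: respects the existing order. Still a DAG, same toposort still valid.
Still a DAG? yes

Answer: yes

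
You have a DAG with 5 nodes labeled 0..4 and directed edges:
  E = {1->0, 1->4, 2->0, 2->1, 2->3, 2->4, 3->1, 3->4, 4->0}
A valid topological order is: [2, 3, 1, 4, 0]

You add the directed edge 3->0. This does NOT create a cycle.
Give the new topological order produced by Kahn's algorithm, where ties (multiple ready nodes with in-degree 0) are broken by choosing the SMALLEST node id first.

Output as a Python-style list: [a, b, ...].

Answer: [2, 3, 1, 4, 0]

Derivation:
Old toposort: [2, 3, 1, 4, 0]
Added edge: 3->0
Position of 3 (1) < position of 0 (4). Old order still valid.
Run Kahn's algorithm (break ties by smallest node id):
  initial in-degrees: [4, 2, 0, 1, 3]
  ready (indeg=0): [2]
  pop 2: indeg[0]->3; indeg[1]->1; indeg[3]->0; indeg[4]->2 | ready=[3] | order so far=[2]
  pop 3: indeg[0]->2; indeg[1]->0; indeg[4]->1 | ready=[1] | order so far=[2, 3]
  pop 1: indeg[0]->1; indeg[4]->0 | ready=[4] | order so far=[2, 3, 1]
  pop 4: indeg[0]->0 | ready=[0] | order so far=[2, 3, 1, 4]
  pop 0: no out-edges | ready=[] | order so far=[2, 3, 1, 4, 0]
  Result: [2, 3, 1, 4, 0]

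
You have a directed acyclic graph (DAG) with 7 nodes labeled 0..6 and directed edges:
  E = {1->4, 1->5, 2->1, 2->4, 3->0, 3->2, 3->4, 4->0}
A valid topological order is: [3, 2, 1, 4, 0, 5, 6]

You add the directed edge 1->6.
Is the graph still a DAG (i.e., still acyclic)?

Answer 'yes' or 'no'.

Given toposort: [3, 2, 1, 4, 0, 5, 6]
Position of 1: index 2; position of 6: index 6
New edge 1->6: forward
Forward edge: respects the existing order. Still a DAG, same toposort still valid.
Still a DAG? yes

Answer: yes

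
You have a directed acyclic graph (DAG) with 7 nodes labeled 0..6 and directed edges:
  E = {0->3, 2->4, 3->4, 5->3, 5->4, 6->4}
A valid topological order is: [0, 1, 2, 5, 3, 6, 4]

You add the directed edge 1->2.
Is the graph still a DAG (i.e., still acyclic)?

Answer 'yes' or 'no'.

Given toposort: [0, 1, 2, 5, 3, 6, 4]
Position of 1: index 1; position of 2: index 2
New edge 1->2: forward
Forward edge: respects the existing order. Still a DAG, same toposort still valid.
Still a DAG? yes

Answer: yes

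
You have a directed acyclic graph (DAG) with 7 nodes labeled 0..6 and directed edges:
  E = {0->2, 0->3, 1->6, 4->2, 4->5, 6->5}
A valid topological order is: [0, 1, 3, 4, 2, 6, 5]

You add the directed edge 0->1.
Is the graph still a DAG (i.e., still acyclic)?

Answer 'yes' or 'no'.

Answer: yes

Derivation:
Given toposort: [0, 1, 3, 4, 2, 6, 5]
Position of 0: index 0; position of 1: index 1
New edge 0->1: forward
Forward edge: respects the existing order. Still a DAG, same toposort still valid.
Still a DAG? yes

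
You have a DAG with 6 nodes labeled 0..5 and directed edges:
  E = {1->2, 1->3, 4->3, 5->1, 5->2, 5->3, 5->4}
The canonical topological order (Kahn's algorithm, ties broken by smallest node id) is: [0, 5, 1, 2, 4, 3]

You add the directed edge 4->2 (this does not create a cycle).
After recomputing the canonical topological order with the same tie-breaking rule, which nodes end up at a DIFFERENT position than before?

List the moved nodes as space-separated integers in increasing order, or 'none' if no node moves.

Answer: 2 4

Derivation:
Old toposort: [0, 5, 1, 2, 4, 3]
Added edge 4->2
Recompute Kahn (smallest-id tiebreak):
  initial in-degrees: [0, 1, 3, 3, 1, 0]
  ready (indeg=0): [0, 5]
  pop 0: no out-edges | ready=[5] | order so far=[0]
  pop 5: indeg[1]->0; indeg[2]->2; indeg[3]->2; indeg[4]->0 | ready=[1, 4] | order so far=[0, 5]
  pop 1: indeg[2]->1; indeg[3]->1 | ready=[4] | order so far=[0, 5, 1]
  pop 4: indeg[2]->0; indeg[3]->0 | ready=[2, 3] | order so far=[0, 5, 1, 4]
  pop 2: no out-edges | ready=[3] | order so far=[0, 5, 1, 4, 2]
  pop 3: no out-edges | ready=[] | order so far=[0, 5, 1, 4, 2, 3]
New canonical toposort: [0, 5, 1, 4, 2, 3]
Compare positions:
  Node 0: index 0 -> 0 (same)
  Node 1: index 2 -> 2 (same)
  Node 2: index 3 -> 4 (moved)
  Node 3: index 5 -> 5 (same)
  Node 4: index 4 -> 3 (moved)
  Node 5: index 1 -> 1 (same)
Nodes that changed position: 2 4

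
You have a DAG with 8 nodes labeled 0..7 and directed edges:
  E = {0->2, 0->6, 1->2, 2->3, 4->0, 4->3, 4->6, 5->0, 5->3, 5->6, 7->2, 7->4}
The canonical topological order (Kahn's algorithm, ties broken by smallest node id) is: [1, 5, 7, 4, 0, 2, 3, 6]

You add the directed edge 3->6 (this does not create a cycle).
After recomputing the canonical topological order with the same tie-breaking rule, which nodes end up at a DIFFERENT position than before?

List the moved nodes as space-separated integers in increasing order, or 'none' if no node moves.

Old toposort: [1, 5, 7, 4, 0, 2, 3, 6]
Added edge 3->6
Recompute Kahn (smallest-id tiebreak):
  initial in-degrees: [2, 0, 3, 3, 1, 0, 4, 0]
  ready (indeg=0): [1, 5, 7]
  pop 1: indeg[2]->2 | ready=[5, 7] | order so far=[1]
  pop 5: indeg[0]->1; indeg[3]->2; indeg[6]->3 | ready=[7] | order so far=[1, 5]
  pop 7: indeg[2]->1; indeg[4]->0 | ready=[4] | order so far=[1, 5, 7]
  pop 4: indeg[0]->0; indeg[3]->1; indeg[6]->2 | ready=[0] | order so far=[1, 5, 7, 4]
  pop 0: indeg[2]->0; indeg[6]->1 | ready=[2] | order so far=[1, 5, 7, 4, 0]
  pop 2: indeg[3]->0 | ready=[3] | order so far=[1, 5, 7, 4, 0, 2]
  pop 3: indeg[6]->0 | ready=[6] | order so far=[1, 5, 7, 4, 0, 2, 3]
  pop 6: no out-edges | ready=[] | order so far=[1, 5, 7, 4, 0, 2, 3, 6]
New canonical toposort: [1, 5, 7, 4, 0, 2, 3, 6]
Compare positions:
  Node 0: index 4 -> 4 (same)
  Node 1: index 0 -> 0 (same)
  Node 2: index 5 -> 5 (same)
  Node 3: index 6 -> 6 (same)
  Node 4: index 3 -> 3 (same)
  Node 5: index 1 -> 1 (same)
  Node 6: index 7 -> 7 (same)
  Node 7: index 2 -> 2 (same)
Nodes that changed position: none

Answer: none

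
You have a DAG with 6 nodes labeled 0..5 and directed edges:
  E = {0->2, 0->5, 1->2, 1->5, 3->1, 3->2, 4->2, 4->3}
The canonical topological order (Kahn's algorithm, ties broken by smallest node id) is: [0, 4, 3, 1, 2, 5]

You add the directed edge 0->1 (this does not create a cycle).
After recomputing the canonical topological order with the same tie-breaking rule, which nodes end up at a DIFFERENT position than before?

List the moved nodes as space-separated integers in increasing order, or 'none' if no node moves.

Old toposort: [0, 4, 3, 1, 2, 5]
Added edge 0->1
Recompute Kahn (smallest-id tiebreak):
  initial in-degrees: [0, 2, 4, 1, 0, 2]
  ready (indeg=0): [0, 4]
  pop 0: indeg[1]->1; indeg[2]->3; indeg[5]->1 | ready=[4] | order so far=[0]
  pop 4: indeg[2]->2; indeg[3]->0 | ready=[3] | order so far=[0, 4]
  pop 3: indeg[1]->0; indeg[2]->1 | ready=[1] | order so far=[0, 4, 3]
  pop 1: indeg[2]->0; indeg[5]->0 | ready=[2, 5] | order so far=[0, 4, 3, 1]
  pop 2: no out-edges | ready=[5] | order so far=[0, 4, 3, 1, 2]
  pop 5: no out-edges | ready=[] | order so far=[0, 4, 3, 1, 2, 5]
New canonical toposort: [0, 4, 3, 1, 2, 5]
Compare positions:
  Node 0: index 0 -> 0 (same)
  Node 1: index 3 -> 3 (same)
  Node 2: index 4 -> 4 (same)
  Node 3: index 2 -> 2 (same)
  Node 4: index 1 -> 1 (same)
  Node 5: index 5 -> 5 (same)
Nodes that changed position: none

Answer: none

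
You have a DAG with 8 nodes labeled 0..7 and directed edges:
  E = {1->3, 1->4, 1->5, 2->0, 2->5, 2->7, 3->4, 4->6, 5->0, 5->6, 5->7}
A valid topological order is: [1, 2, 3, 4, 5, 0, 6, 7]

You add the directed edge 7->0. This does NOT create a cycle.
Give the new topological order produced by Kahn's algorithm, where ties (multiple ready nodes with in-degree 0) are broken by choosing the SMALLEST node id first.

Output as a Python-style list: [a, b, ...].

Old toposort: [1, 2, 3, 4, 5, 0, 6, 7]
Added edge: 7->0
Position of 7 (7) > position of 0 (5). Must reorder: 7 must now come before 0.
Run Kahn's algorithm (break ties by smallest node id):
  initial in-degrees: [3, 0, 0, 1, 2, 2, 2, 2]
  ready (indeg=0): [1, 2]
  pop 1: indeg[3]->0; indeg[4]->1; indeg[5]->1 | ready=[2, 3] | order so far=[1]
  pop 2: indeg[0]->2; indeg[5]->0; indeg[7]->1 | ready=[3, 5] | order so far=[1, 2]
  pop 3: indeg[4]->0 | ready=[4, 5] | order so far=[1, 2, 3]
  pop 4: indeg[6]->1 | ready=[5] | order so far=[1, 2, 3, 4]
  pop 5: indeg[0]->1; indeg[6]->0; indeg[7]->0 | ready=[6, 7] | order so far=[1, 2, 3, 4, 5]
  pop 6: no out-edges | ready=[7] | order so far=[1, 2, 3, 4, 5, 6]
  pop 7: indeg[0]->0 | ready=[0] | order so far=[1, 2, 3, 4, 5, 6, 7]
  pop 0: no out-edges | ready=[] | order so far=[1, 2, 3, 4, 5, 6, 7, 0]
  Result: [1, 2, 3, 4, 5, 6, 7, 0]

Answer: [1, 2, 3, 4, 5, 6, 7, 0]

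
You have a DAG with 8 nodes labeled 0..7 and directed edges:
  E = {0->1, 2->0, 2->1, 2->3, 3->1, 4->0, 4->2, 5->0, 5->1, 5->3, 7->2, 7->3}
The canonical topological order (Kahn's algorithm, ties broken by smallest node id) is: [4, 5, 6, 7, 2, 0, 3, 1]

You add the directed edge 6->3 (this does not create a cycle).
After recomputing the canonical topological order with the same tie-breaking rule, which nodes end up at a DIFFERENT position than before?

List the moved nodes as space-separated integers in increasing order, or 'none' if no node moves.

Answer: none

Derivation:
Old toposort: [4, 5, 6, 7, 2, 0, 3, 1]
Added edge 6->3
Recompute Kahn (smallest-id tiebreak):
  initial in-degrees: [3, 4, 2, 4, 0, 0, 0, 0]
  ready (indeg=0): [4, 5, 6, 7]
  pop 4: indeg[0]->2; indeg[2]->1 | ready=[5, 6, 7] | order so far=[4]
  pop 5: indeg[0]->1; indeg[1]->3; indeg[3]->3 | ready=[6, 7] | order so far=[4, 5]
  pop 6: indeg[3]->2 | ready=[7] | order so far=[4, 5, 6]
  pop 7: indeg[2]->0; indeg[3]->1 | ready=[2] | order so far=[4, 5, 6, 7]
  pop 2: indeg[0]->0; indeg[1]->2; indeg[3]->0 | ready=[0, 3] | order so far=[4, 5, 6, 7, 2]
  pop 0: indeg[1]->1 | ready=[3] | order so far=[4, 5, 6, 7, 2, 0]
  pop 3: indeg[1]->0 | ready=[1] | order so far=[4, 5, 6, 7, 2, 0, 3]
  pop 1: no out-edges | ready=[] | order so far=[4, 5, 6, 7, 2, 0, 3, 1]
New canonical toposort: [4, 5, 6, 7, 2, 0, 3, 1]
Compare positions:
  Node 0: index 5 -> 5 (same)
  Node 1: index 7 -> 7 (same)
  Node 2: index 4 -> 4 (same)
  Node 3: index 6 -> 6 (same)
  Node 4: index 0 -> 0 (same)
  Node 5: index 1 -> 1 (same)
  Node 6: index 2 -> 2 (same)
  Node 7: index 3 -> 3 (same)
Nodes that changed position: none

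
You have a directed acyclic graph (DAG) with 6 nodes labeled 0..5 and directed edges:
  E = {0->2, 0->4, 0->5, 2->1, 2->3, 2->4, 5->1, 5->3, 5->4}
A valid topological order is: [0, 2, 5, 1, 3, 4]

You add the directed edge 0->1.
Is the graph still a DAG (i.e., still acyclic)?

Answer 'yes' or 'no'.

Given toposort: [0, 2, 5, 1, 3, 4]
Position of 0: index 0; position of 1: index 3
New edge 0->1: forward
Forward edge: respects the existing order. Still a DAG, same toposort still valid.
Still a DAG? yes

Answer: yes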